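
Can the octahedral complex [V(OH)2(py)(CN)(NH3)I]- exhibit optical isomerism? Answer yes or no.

An octahedron has six vertices in three trans pairs; every non-trans pair is cis.
Exhaustive case analysis gives 9 geometric isomers.
Of these, 6 lack any improper symmetry element and so occur as enantiomeric pairs, giving 9 + 6 = 15 stereoisomers in total.

yes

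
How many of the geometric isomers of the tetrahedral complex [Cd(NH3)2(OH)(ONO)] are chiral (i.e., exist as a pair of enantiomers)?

All four vertices of a tetrahedron are equivalent and mutually adjacent, so cis/trans isomerism cannot arise.
Only one geometric arrangement is possible.

0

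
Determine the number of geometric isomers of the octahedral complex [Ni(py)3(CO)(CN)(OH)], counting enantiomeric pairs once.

4

The six octahedral sites form three mutually perpendicular trans pairs.
Working through the distinct placements yields 4 geometric isomers: py mer (3 arrangements); py fac (chiral).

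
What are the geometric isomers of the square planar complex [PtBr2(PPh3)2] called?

cis and trans

In a square planar complex each vertex has one trans partner and two cis neighbours.
Systematic placement gives 2 geometric isomers: Br cis; Br trans.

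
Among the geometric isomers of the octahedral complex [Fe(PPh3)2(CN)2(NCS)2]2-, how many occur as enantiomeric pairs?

In an octahedral complex each vertex has one trans partner and four cis neighbours.
There are 5 geometric isomers: PPh3 trans, CN trans, NCS trans; PPh3 cis, CN trans, NCS cis; PPh3 trans, CN cis, NCS cis; PPh3 cis, CN cis, NCS cis (chiral); PPh3 cis, CN cis, NCS trans.
One of these lacks any improper symmetry element and so occurs as an enantiomeric pair, giving 5 + 1 = 6 stereoisomers in total.

1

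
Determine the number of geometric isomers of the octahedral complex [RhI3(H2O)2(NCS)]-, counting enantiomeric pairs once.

An octahedron has six vertices in three trans pairs; every non-trans pair is cis.
Systematic placement gives 3 geometric isomers: I mer, H2O trans; I fac, H2O cis; I mer, H2O cis.

3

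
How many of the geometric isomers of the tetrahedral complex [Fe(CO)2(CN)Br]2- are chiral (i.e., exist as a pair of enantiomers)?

Only one geometric arrangement is possible.

0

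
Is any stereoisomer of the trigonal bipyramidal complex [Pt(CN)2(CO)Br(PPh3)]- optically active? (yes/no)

yes

Exhaustive case analysis gives 7 geometric isomers.
Of these, 3 lack any improper symmetry element and so occur as enantiomeric pairs, giving 7 + 3 = 10 stereoisomers in total.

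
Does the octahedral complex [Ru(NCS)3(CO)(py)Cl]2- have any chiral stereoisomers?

An octahedron has six vertices in three trans pairs; every non-trans pair is cis.
Working through the distinct placements yields 4 geometric isomers: NCS mer (3 arrangements); NCS fac (chiral).
One of these lacks any improper symmetry element and so occurs as an enantiomeric pair, giving 4 + 1 = 5 stereoisomers in total.

yes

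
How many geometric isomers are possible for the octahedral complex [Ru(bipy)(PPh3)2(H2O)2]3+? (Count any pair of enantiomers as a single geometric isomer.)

3

In an octahedral complex each vertex has one trans partner and four cis neighbours.
Each bipy is bidentate and must span two cis positions.
Working through the distinct placements yields 3 geometric isomers: PPh3 cis, H2O trans; PPh3 cis, H2O cis (chiral); PPh3 trans, H2O cis.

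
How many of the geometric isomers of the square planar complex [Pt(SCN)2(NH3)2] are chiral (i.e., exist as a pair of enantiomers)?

In a square planar complex each vertex has one trans partner and two cis neighbours.
Working through the distinct placements yields 2 geometric isomers: SCN cis; SCN trans.
Each arrangement has an internal mirror plane or centre of symmetry, so none is chiral.

0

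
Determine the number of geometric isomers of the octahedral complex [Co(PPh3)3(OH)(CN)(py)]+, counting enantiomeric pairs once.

4

Working through the distinct placements yields 4 geometric isomers: PPh3 mer (3 arrangements); PPh3 fac (chiral).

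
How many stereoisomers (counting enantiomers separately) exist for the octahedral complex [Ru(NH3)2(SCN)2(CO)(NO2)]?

8

Systematic placement gives 6 geometric isomers: NH3 cis, SCN trans; NH3 cis, SCN cis (3 arrangements, 2 chiral); NH3 trans, SCN trans; NH3 trans, SCN cis.
Of these, 2 lack any improper symmetry element and so occur as enantiomeric pairs, giving 6 + 2 = 8 stereoisomers in total.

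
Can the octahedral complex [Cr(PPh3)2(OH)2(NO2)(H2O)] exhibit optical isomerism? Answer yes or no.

yes

An octahedron has six vertices in three trans pairs; every non-trans pair is cis.
Working through the distinct placements yields 6 geometric isomers: PPh3 trans, OH trans; PPh3 cis, OH cis (3 arrangements, 2 chiral); PPh3 trans, OH cis; PPh3 cis, OH trans.
Of these, 2 lack any improper symmetry element and so occur as enantiomeric pairs, giving 6 + 2 = 8 stereoisomers in total.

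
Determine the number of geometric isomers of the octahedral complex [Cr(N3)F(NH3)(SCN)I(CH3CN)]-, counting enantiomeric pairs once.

15

An octahedron has six vertices in three trans pairs; every non-trans pair is cis.
Exhaustive case analysis gives 15 geometric isomers.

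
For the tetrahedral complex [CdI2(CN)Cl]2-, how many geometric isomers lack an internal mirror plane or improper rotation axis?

Only one geometric arrangement is possible.

0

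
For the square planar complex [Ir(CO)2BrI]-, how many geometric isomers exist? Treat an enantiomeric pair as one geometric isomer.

The distinct arrangements are (2 in all): CO cis; CO trans.

2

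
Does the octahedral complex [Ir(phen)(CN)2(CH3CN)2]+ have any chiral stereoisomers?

yes

An octahedron has six vertices in three trans pairs; every non-trans pair is cis.
Each phen is bidentate and must span two cis positions.
Systematic placement gives 3 geometric isomers: CN cis, CH3CN trans; CN cis, CH3CN cis (chiral); CN trans, CH3CN cis.
One of these lacks any improper symmetry element and so occurs as an enantiomeric pair, giving 3 + 1 = 4 stereoisomers in total.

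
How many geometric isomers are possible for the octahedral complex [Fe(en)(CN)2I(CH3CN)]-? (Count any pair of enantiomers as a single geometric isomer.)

4

The six octahedral sites form three mutually perpendicular trans pairs.
Each en is bidentate and must span two cis positions.
Working through the distinct placements yields 4 geometric isomers: CN cis (3 arrangements, 2 chiral); CN trans.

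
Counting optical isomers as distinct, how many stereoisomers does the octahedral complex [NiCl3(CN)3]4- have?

In an octahedral complex each vertex has one trans partner and four cis neighbours.
Systematic placement gives 2 geometric isomers: Cl mer; Cl fac.
Each arrangement has an internal mirror plane or centre of symmetry, so none is chiral.

2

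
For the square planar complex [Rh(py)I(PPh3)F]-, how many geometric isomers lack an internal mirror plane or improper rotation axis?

In a square planar complex each vertex has one trans partner and two cis neighbours.
The distinct arrangements are (3 in all): (F/PPh3 trans, I/py trans); (F/py trans, I/PPh3 trans); (F/I trans, PPh3/py trans).
Each arrangement has an internal mirror plane or centre of symmetry, so none is chiral.

0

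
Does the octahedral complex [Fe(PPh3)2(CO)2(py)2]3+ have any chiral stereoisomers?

An octahedron has six vertices in three trans pairs; every non-trans pair is cis.
There are 5 geometric isomers: PPh3 trans, CO trans, py trans; PPh3 cis, CO trans, py cis; PPh3 cis, CO cis, py trans; PPh3 cis, CO cis, py cis (chiral); PPh3 trans, CO cis, py cis.
One of these lacks any improper symmetry element and so occurs as an enantiomeric pair, giving 5 + 1 = 6 stereoisomers in total.

yes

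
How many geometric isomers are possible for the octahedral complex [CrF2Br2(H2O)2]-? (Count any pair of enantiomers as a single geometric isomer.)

In an octahedral complex each vertex has one trans partner and four cis neighbours.
There are 5 geometric isomers: F trans, Br trans, H2O trans; F cis, Br trans, H2O cis; F cis, Br cis, H2O trans; F cis, Br cis, H2O cis (chiral); F trans, Br cis, H2O cis.

5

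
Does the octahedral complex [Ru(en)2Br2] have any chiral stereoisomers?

yes

An octahedron has six vertices in three trans pairs; every non-trans pair is cis.
Each en is bidentate and must span two cis positions.
Systematic placement gives 2 geometric isomers: Br trans; Br cis (chiral).
One of these lacks any improper symmetry element and so occurs as an enantiomeric pair, giving 2 + 1 = 3 stereoisomers in total.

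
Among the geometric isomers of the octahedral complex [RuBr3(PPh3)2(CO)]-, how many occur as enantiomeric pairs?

Systematic placement gives 3 geometric isomers: Br mer, PPh3 trans; Br mer, PPh3 cis; Br fac, PPh3 cis.
Each arrangement has an internal mirror plane or centre of symmetry, so none is chiral.

0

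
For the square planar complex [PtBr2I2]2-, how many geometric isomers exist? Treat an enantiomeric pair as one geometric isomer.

A square has two trans pairs of vertices; adjacent vertices are cis.
Working through the distinct placements yields 2 geometric isomers: Br cis; Br trans.

2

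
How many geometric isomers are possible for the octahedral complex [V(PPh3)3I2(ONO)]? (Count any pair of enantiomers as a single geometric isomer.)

The six octahedral sites form three mutually perpendicular trans pairs.
There are 3 geometric isomers: PPh3 mer, I trans; PPh3 mer, I cis; PPh3 fac, I cis.

3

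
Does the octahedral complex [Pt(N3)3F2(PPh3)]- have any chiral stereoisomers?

no

In an octahedral complex each vertex has one trans partner and four cis neighbours.
Systematic placement gives 3 geometric isomers: N3 mer, F trans; N3 fac, F cis; N3 mer, F cis.
Each arrangement has an internal mirror plane or centre of symmetry, so none is chiral.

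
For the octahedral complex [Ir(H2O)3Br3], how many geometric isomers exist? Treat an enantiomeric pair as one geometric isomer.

The six octahedral sites form three mutually perpendicular trans pairs.
Systematic placement gives 2 geometric isomers: H2O mer; H2O fac.

2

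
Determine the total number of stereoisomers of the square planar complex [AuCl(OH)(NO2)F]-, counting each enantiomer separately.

The distinct arrangements are (3 in all): (Cl/NO2 trans, F/OH trans); (Cl/OH trans, F/NO2 trans); (Cl/F trans, NO2/OH trans).
Each arrangement has an internal mirror plane or centre of symmetry, so none is chiral.

3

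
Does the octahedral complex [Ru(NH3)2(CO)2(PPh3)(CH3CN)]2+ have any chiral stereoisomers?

Systematic placement gives 6 geometric isomers: NH3 cis, CO cis (3 arrangements, 2 chiral); NH3 trans, CO cis; NH3 cis, CO trans; NH3 trans, CO trans.
Of these, 2 lack any improper symmetry element and so occur as enantiomeric pairs, giving 6 + 2 = 8 stereoisomers in total.

yes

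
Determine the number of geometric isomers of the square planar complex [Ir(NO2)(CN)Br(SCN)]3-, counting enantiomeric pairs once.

3

The distinct arrangements are (3 in all): (Br/NO2 trans, CN/SCN trans); (Br/SCN trans, CN/NO2 trans); (Br/CN trans, NO2/SCN trans).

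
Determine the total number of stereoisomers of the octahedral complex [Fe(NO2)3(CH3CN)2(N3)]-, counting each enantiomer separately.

The six octahedral sites form three mutually perpendicular trans pairs.
The distinct arrangements are (3 in all): NO2 mer, CH3CN trans; NO2 mer, CH3CN cis; NO2 fac, CH3CN cis.
Each arrangement has an internal mirror plane or centre of symmetry, so none is chiral.

3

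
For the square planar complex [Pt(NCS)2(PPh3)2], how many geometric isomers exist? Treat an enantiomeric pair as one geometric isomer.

2

A square has two trans pairs of vertices; adjacent vertices are cis.
There are 2 geometric isomers: NCS cis; NCS trans.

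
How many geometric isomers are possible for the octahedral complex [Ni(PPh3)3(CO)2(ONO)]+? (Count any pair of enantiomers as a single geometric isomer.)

In an octahedral complex each vertex has one trans partner and four cis neighbours.
Working through the distinct placements yields 3 geometric isomers: PPh3 mer, CO trans; PPh3 mer, CO cis; PPh3 fac, CO cis.

3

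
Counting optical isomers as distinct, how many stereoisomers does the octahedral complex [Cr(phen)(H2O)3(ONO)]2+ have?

2

Each phen is bidentate and must span two cis positions.
The distinct arrangements are (2 in all): H2O mer; H2O fac.
Each arrangement has an internal mirror plane or centre of symmetry, so none is chiral.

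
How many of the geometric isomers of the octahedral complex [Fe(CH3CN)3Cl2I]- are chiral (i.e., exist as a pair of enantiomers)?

0

The distinct arrangements are (3 in all): CH3CN mer, Cl cis; CH3CN mer, Cl trans; CH3CN fac, Cl cis.
Each arrangement has an internal mirror plane or centre of symmetry, so none is chiral.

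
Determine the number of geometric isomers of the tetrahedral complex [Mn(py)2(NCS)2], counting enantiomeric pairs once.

In a tetrahedral complex all four positions are equivalent and every pair of ligands is adjacent — there is no cis/trans distinction.
Only one geometric arrangement is possible.

1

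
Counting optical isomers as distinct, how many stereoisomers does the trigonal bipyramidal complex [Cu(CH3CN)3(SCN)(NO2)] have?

The distinct arrangements are (4 in all): SCN equatorial, NO2 equatorial; SCN equatorial, NO2 axial; SCN axial, NO2 equatorial; SCN axial, NO2 axial.
Each arrangement has an internal mirror plane or centre of symmetry, so none is chiral.

4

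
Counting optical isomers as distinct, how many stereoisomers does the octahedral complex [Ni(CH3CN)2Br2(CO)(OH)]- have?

The six octahedral sites form three mutually perpendicular trans pairs.
Working through the distinct placements yields 6 geometric isomers: CH3CN trans, Br trans; CH3CN cis, Br trans; CH3CN cis, Br cis (3 arrangements, 2 chiral); CH3CN trans, Br cis.
Of these, 2 lack any improper symmetry element and so occur as enantiomeric pairs, giving 6 + 2 = 8 stereoisomers in total.

8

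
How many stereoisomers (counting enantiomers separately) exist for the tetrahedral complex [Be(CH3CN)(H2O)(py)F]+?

2

All four vertices of a tetrahedron are equivalent and mutually adjacent, so cis/trans isomerism cannot arise.
Only one geometric arrangement is possible; it has no improper symmetry element, so it exists as a pair of enantiomers (2 stereoisomers).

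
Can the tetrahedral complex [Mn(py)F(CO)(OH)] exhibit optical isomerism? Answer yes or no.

yes

All four vertices of a tetrahedron are equivalent and mutually adjacent, so cis/trans isomerism cannot arise.
Only one geometric arrangement is possible; it has no improper symmetry element, so it exists as a pair of enantiomers (2 stereoisomers).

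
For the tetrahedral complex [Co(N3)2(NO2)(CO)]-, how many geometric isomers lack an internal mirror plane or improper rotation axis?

All four vertices of a tetrahedron are equivalent and mutually adjacent, so cis/trans isomerism cannot arise.
Only one geometric arrangement is possible.

0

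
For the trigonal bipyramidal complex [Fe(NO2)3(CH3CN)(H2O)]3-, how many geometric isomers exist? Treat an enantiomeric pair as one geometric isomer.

There are 4 geometric isomers: CH3CN axial, H2O axial; CH3CN axial, H2O equatorial; CH3CN equatorial, H2O axial; CH3CN equatorial, H2O equatorial.

4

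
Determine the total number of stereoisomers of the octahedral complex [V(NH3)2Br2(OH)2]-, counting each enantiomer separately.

An octahedron has six vertices in three trans pairs; every non-trans pair is cis.
The distinct arrangements are (5 in all): NH3 trans, Br trans, OH trans; NH3 cis, Br trans, OH cis; NH3 cis, Br cis, OH trans; NH3 cis, Br cis, OH cis (chiral); NH3 trans, Br cis, OH cis.
One of these lacks any improper symmetry element and so occurs as an enantiomeric pair, giving 5 + 1 = 6 stereoisomers in total.

6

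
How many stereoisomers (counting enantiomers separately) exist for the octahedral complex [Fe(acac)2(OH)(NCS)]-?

3

An octahedron has six vertices in three trans pairs; every non-trans pair is cis.
Each acac is bidentate and must span two cis positions.
There are 2 geometric isomers: OH and NCS mutually trans; OH and NCS mutually cis (chiral).
One of these lacks any improper symmetry element and so occurs as an enantiomeric pair, giving 2 + 1 = 3 stereoisomers in total.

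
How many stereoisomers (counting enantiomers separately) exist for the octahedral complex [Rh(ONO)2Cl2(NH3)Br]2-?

The six octahedral sites form three mutually perpendicular trans pairs.
Working through the distinct placements yields 6 geometric isomers: ONO trans, Cl cis; ONO cis, Cl cis (3 arrangements, 2 chiral); ONO trans, Cl trans; ONO cis, Cl trans.
Of these, 2 lack any improper symmetry element and so occur as enantiomeric pairs, giving 6 + 2 = 8 stereoisomers in total.

8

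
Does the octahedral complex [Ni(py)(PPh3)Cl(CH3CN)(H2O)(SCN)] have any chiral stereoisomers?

Placing the ligands in turn and identifying arrangements related by rotation or reflection leaves 15 distinct geometric isomers.
Of these, 15 lack any improper symmetry element and so occur as enantiomeric pairs, giving 15 + 15 = 30 stereoisomers in total.

yes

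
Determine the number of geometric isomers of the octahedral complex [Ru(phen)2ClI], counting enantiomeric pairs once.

The six octahedral sites form three mutually perpendicular trans pairs.
Each phen is bidentate and must span two cis positions.
There are 2 geometric isomers: Cl and I mutually trans; Cl and I mutually cis (chiral).

2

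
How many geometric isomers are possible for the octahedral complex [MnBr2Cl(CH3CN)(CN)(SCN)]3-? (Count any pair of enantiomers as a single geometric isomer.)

In an octahedral complex each vertex has one trans partner and four cis neighbours.
Exhaustive case analysis gives 9 geometric isomers.

9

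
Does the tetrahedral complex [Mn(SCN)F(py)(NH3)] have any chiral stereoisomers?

All four vertices of a tetrahedron are equivalent and mutually adjacent, so cis/trans isomerism cannot arise.
Only one geometric arrangement is possible; it has no improper symmetry element, so it exists as a pair of enantiomers (2 stereoisomers).

yes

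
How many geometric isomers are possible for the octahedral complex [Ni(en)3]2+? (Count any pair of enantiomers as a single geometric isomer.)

1

An octahedron has six vertices in three trans pairs; every non-trans pair is cis.
Each en is bidentate and must span two cis positions.
Only one geometric arrangement is possible; it has no improper symmetry element, so it exists as a pair of enantiomers (2 stereoisomers).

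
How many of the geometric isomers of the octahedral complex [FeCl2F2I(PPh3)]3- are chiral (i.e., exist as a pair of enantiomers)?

An octahedron has six vertices in three trans pairs; every non-trans pair is cis.
There are 6 geometric isomers: Cl trans, F trans; Cl trans, F cis; Cl cis, F cis (3 arrangements, 2 chiral); Cl cis, F trans.
Of these, 2 lack any improper symmetry element and so occur as enantiomeric pairs, giving 6 + 2 = 8 stereoisomers in total.

2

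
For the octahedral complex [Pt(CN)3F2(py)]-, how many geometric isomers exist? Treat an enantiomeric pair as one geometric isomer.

3

In an octahedral complex each vertex has one trans partner and four cis neighbours.
The distinct arrangements are (3 in all): CN mer, F cis; CN mer, F trans; CN fac, F cis.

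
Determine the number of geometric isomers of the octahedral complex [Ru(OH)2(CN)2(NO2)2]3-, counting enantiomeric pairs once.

Systematic placement gives 5 geometric isomers: OH trans, CN trans, NO2 trans; OH cis, CN trans, NO2 cis; OH trans, CN cis, NO2 cis; OH cis, CN cis, NO2 cis (chiral); OH cis, CN cis, NO2 trans.

5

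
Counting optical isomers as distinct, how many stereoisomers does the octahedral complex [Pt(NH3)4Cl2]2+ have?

The six octahedral sites form three mutually perpendicular trans pairs.
Working through the distinct placements yields 2 geometric isomers: Cl trans; Cl cis.
Each arrangement has an internal mirror plane or centre of symmetry, so none is chiral.

2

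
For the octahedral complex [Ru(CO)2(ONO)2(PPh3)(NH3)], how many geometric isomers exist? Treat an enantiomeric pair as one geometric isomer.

In an octahedral complex each vertex has one trans partner and four cis neighbours.
There are 6 geometric isomers: CO trans, ONO cis; CO trans, ONO trans; CO cis, ONO cis (3 arrangements, 2 chiral); CO cis, ONO trans.

6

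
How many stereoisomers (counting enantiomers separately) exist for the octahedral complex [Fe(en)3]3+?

Each en is bidentate and must span two cis positions.
Only one geometric arrangement is possible; it has no improper symmetry element, so it exists as a pair of enantiomers (2 stereoisomers).

2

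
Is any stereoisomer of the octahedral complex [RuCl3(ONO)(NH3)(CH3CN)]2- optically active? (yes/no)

yes

An octahedron has six vertices in three trans pairs; every non-trans pair is cis.
There are 4 geometric isomers: Cl mer (3 arrangements); Cl fac (chiral).
One of these lacks any improper symmetry element and so occurs as an enantiomeric pair, giving 4 + 1 = 5 stereoisomers in total.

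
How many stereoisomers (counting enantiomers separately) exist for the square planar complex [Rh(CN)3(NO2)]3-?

1

In a square planar complex each vertex has one trans partner and two cis neighbours.
Only one geometric arrangement is possible.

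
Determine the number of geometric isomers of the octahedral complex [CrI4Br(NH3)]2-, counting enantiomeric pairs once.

An octahedron has six vertices in three trans pairs; every non-trans pair is cis.
The distinct arrangements are (2 in all): Br and NH3 mutually cis; Br and NH3 mutually trans.

2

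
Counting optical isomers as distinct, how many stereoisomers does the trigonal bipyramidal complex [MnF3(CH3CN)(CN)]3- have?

4

In a trigonal bipyramid the two axial positions differ from the three equatorial ones.
Systematic placement gives 4 geometric isomers: CH3CN axial, CN axial; CH3CN axial, CN equatorial; CH3CN equatorial, CN axial; CH3CN equatorial, CN equatorial.
Each arrangement has an internal mirror plane or centre of symmetry, so none is chiral.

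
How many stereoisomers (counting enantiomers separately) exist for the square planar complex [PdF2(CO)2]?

A square has two trans pairs of vertices; adjacent vertices are cis.
There are 2 geometric isomers: F cis; F trans.
Each arrangement has an internal mirror plane or centre of symmetry, so none is chiral.

2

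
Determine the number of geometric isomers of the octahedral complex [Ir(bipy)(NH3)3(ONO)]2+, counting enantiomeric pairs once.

In an octahedral complex each vertex has one trans partner and four cis neighbours.
Each bipy is bidentate and must span two cis positions.
There are 2 geometric isomers: NH3 mer; NH3 fac.

2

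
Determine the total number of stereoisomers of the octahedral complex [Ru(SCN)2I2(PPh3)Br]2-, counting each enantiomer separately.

In an octahedral complex each vertex has one trans partner and four cis neighbours.
There are 6 geometric isomers: SCN trans, I cis; SCN cis, I cis (3 arrangements, 2 chiral); SCN trans, I trans; SCN cis, I trans.
Of these, 2 lack any improper symmetry element and so occur as enantiomeric pairs, giving 6 + 2 = 8 stereoisomers in total.

8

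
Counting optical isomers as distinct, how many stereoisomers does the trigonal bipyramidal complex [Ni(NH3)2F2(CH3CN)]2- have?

A trigonal bipyramid has two axial and three equatorial sites, which are chemically inequivalent.
Exhaustive case analysis gives 5 geometric isomers.
One of these lacks any improper symmetry element and so occurs as an enantiomeric pair, giving 5 + 1 = 6 stereoisomers in total.

6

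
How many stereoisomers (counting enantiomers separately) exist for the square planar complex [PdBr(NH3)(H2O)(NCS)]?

3

A square has two trans pairs of vertices; adjacent vertices are cis.
There are 3 geometric isomers: (Br/NCS trans, H2O/NH3 trans); (Br/NH3 trans, H2O/NCS trans); (Br/H2O trans, NCS/NH3 trans).
Each arrangement has an internal mirror plane or centre of symmetry, so none is chiral.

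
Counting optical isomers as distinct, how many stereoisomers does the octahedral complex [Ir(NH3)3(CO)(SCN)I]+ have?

Working through the distinct placements yields 4 geometric isomers: NH3 mer (3 arrangements); NH3 fac (chiral).
One of these lacks any improper symmetry element and so occurs as an enantiomeric pair, giving 4 + 1 = 5 stereoisomers in total.

5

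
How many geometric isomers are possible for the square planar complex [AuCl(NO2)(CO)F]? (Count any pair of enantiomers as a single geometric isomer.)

3

A square has two trans pairs of vertices; adjacent vertices are cis.
There are 3 geometric isomers: (CO/F trans, Cl/NO2 trans); (CO/NO2 trans, Cl/F trans); (CO/Cl trans, F/NO2 trans).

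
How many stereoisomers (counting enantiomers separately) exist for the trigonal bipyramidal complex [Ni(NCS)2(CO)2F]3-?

A trigonal bipyramid has two axial and three equatorial sites, which are chemically inequivalent.
Exhaustive case analysis gives 5 geometric isomers.
One of these lacks any improper symmetry element and so occurs as an enantiomeric pair, giving 5 + 1 = 6 stereoisomers in total.

6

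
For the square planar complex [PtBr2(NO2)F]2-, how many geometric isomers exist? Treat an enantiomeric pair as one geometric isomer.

2

There are 2 geometric isomers: Br cis; Br trans.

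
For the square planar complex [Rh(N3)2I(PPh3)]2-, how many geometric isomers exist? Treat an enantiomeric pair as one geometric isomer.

2

In a square planar complex each vertex has one trans partner and two cis neighbours.
Working through the distinct placements yields 2 geometric isomers: N3 cis; N3 trans.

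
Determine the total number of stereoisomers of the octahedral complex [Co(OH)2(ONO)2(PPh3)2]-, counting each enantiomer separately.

6

Systematic placement gives 5 geometric isomers: OH trans, ONO trans, PPh3 trans; OH trans, ONO cis, PPh3 cis; OH cis, ONO cis, PPh3 trans; OH cis, ONO cis, PPh3 cis (chiral); OH cis, ONO trans, PPh3 cis.
One of these lacks any improper symmetry element and so occurs as an enantiomeric pair, giving 5 + 1 = 6 stereoisomers in total.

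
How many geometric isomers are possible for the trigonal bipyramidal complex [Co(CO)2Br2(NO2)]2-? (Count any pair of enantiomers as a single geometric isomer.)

5

Placing the ligands in turn and identifying arrangements related by rotation or reflection leaves 5 distinct geometric isomers.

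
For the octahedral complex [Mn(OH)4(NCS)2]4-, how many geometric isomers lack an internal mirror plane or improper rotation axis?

The six octahedral sites form three mutually perpendicular trans pairs.
The distinct arrangements are (2 in all): NCS trans; NCS cis.
Each arrangement has an internal mirror plane or centre of symmetry, so none is chiral.

0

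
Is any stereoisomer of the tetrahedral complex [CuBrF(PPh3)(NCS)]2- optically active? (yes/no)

All four vertices of a tetrahedron are equivalent and mutually adjacent, so cis/trans isomerism cannot arise.
Only one geometric arrangement is possible; it has no improper symmetry element, so it exists as a pair of enantiomers (2 stereoisomers).

yes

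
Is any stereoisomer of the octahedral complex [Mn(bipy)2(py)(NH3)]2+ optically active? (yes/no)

yes

The six octahedral sites form three mutually perpendicular trans pairs.
Each bipy is bidentate and must span two cis positions.
The distinct arrangements are (2 in all): py and NH3 mutually cis (chiral); py and NH3 mutually trans.
One of these lacks any improper symmetry element and so occurs as an enantiomeric pair, giving 2 + 1 = 3 stereoisomers in total.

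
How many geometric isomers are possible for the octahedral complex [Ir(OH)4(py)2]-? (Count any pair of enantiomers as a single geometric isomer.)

2

The six octahedral sites form three mutually perpendicular trans pairs.
Systematic placement gives 2 geometric isomers: py trans; py cis.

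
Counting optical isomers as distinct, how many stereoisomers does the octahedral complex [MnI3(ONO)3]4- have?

Systematic placement gives 2 geometric isomers: I mer; I fac.
Each arrangement has an internal mirror plane or centre of symmetry, so none is chiral.

2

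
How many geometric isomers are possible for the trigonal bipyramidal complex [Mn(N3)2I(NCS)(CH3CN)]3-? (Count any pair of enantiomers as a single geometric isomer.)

7

A trigonal bipyramid has two axial and three equatorial sites, which are chemically inequivalent.
Placing the ligands in turn and identifying arrangements related by rotation or reflection leaves 7 distinct geometric isomers.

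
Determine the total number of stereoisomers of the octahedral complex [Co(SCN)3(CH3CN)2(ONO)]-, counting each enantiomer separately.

3

The six octahedral sites form three mutually perpendicular trans pairs.
The distinct arrangements are (3 in all): SCN mer, CH3CN trans; SCN mer, CH3CN cis; SCN fac, CH3CN cis.
Each arrangement has an internal mirror plane or centre of symmetry, so none is chiral.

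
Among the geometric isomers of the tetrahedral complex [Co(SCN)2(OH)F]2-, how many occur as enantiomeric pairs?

0

In a tetrahedral complex all four positions are equivalent and every pair of ligands is adjacent — there is no cis/trans distinction.
Only one geometric arrangement is possible.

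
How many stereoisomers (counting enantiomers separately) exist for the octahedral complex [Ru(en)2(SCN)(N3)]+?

3

In an octahedral complex each vertex has one trans partner and four cis neighbours.
Each en is bidentate and must span two cis positions.
There are 2 geometric isomers: SCN and N3 mutually trans; SCN and N3 mutually cis (chiral).
One of these lacks any improper symmetry element and so occurs as an enantiomeric pair, giving 2 + 1 = 3 stereoisomers in total.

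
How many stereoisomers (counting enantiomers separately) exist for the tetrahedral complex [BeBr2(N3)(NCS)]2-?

In a tetrahedral complex all four positions are equivalent and every pair of ligands is adjacent — there is no cis/trans distinction.
Only one geometric arrangement is possible.

1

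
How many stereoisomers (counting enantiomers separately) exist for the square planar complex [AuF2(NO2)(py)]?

A square has two trans pairs of vertices; adjacent vertices are cis.
The distinct arrangements are (2 in all): F cis; F trans.
Each arrangement has an internal mirror plane or centre of symmetry, so none is chiral.

2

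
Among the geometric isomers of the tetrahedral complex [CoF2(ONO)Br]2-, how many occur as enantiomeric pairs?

0

All four vertices of a tetrahedron are equivalent and mutually adjacent, so cis/trans isomerism cannot arise.
Only one geometric arrangement is possible.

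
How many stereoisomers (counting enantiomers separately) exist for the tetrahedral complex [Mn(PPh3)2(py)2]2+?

1

All four vertices of a tetrahedron are equivalent and mutually adjacent, so cis/trans isomerism cannot arise.
Only one geometric arrangement is possible.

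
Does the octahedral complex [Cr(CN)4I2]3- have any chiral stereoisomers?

no

An octahedron has six vertices in three trans pairs; every non-trans pair is cis.
There are 2 geometric isomers: I trans; I cis.
Each arrangement has an internal mirror plane or centre of symmetry, so none is chiral.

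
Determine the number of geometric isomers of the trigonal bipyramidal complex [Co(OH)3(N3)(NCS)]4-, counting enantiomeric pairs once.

A trigonal bipyramid has two axial and three equatorial sites, which are chemically inequivalent.
The distinct arrangements are (4 in all): N3 axial, NCS axial; N3 axial, NCS equatorial; N3 equatorial, NCS axial; N3 equatorial, NCS equatorial.

4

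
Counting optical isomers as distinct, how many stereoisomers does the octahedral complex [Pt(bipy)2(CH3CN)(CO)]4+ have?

Each bipy is bidentate and must span two cis positions.
Systematic placement gives 2 geometric isomers: CH3CN and CO mutually trans; CH3CN and CO mutually cis (chiral).
One of these lacks any improper symmetry element and so occurs as an enantiomeric pair, giving 2 + 1 = 3 stereoisomers in total.

3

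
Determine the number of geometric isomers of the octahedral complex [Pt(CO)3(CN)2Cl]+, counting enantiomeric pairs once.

Working through the distinct placements yields 3 geometric isomers: CO mer, CN trans; CO fac, CN cis; CO mer, CN cis.

3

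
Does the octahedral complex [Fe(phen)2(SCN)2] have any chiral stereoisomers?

An octahedron has six vertices in three trans pairs; every non-trans pair is cis.
Each phen is bidentate and must span two cis positions.
Systematic placement gives 2 geometric isomers: SCN trans; SCN cis (chiral).
One of these lacks any improper symmetry element and so occurs as an enantiomeric pair, giving 2 + 1 = 3 stereoisomers in total.

yes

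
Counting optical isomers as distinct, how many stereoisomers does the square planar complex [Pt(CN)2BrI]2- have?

2

Systematic placement gives 2 geometric isomers: CN cis; CN trans.
Each arrangement has an internal mirror plane or centre of symmetry, so none is chiral.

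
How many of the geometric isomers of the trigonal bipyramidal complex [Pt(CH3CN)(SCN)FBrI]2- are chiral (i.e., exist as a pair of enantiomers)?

A trigonal bipyramid has two axial and three equatorial sites, which are chemically inequivalent.
Placing the ligands in turn and identifying arrangements related by rotation or reflection leaves 10 distinct geometric isomers.
Of these, 10 lack any improper symmetry element and so occur as enantiomeric pairs, giving 10 + 10 = 20 stereoisomers in total.

10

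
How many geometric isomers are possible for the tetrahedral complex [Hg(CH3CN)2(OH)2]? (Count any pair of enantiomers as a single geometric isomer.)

1

Only one geometric arrangement is possible.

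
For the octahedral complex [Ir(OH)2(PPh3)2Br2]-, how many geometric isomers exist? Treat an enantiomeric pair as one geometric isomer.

An octahedron has six vertices in three trans pairs; every non-trans pair is cis.
The distinct arrangements are (5 in all): OH trans, PPh3 trans, Br trans; OH cis, PPh3 cis, Br trans; OH cis, PPh3 trans, Br cis; OH cis, PPh3 cis, Br cis (chiral); OH trans, PPh3 cis, Br cis.

5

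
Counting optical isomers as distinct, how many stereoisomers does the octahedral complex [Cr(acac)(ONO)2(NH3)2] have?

4

An octahedron has six vertices in three trans pairs; every non-trans pair is cis.
Each acac is bidentate and must span two cis positions.
There are 3 geometric isomers: ONO cis, NH3 trans; ONO cis, NH3 cis (chiral); ONO trans, NH3 cis.
One of these lacks any improper symmetry element and so occurs as an enantiomeric pair, giving 3 + 1 = 4 stereoisomers in total.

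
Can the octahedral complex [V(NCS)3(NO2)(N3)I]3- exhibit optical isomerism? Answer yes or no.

yes

There are 4 geometric isomers: NCS mer (3 arrangements); NCS fac (chiral).
One of these lacks any improper symmetry element and so occurs as an enantiomeric pair, giving 4 + 1 = 5 stereoisomers in total.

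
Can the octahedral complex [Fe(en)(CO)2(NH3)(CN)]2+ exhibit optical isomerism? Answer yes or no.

Each en is bidentate and must span two cis positions.
Systematic placement gives 4 geometric isomers: CO cis (3 arrangements, 2 chiral); CO trans.
Of these, 2 lack any improper symmetry element and so occur as enantiomeric pairs, giving 4 + 2 = 6 stereoisomers in total.

yes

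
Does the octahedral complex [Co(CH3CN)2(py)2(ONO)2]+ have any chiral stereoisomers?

The six octahedral sites form three mutually perpendicular trans pairs.
Working through the distinct placements yields 5 geometric isomers: CH3CN trans, py trans, ONO trans; CH3CN trans, py cis, ONO cis; CH3CN cis, py trans, ONO cis; CH3CN cis, py cis, ONO cis (chiral); CH3CN cis, py cis, ONO trans.
One of these lacks any improper symmetry element and so occurs as an enantiomeric pair, giving 5 + 1 = 6 stereoisomers in total.

yes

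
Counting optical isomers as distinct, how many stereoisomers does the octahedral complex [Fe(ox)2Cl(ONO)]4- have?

3

In an octahedral complex each vertex has one trans partner and four cis neighbours.
Each ox is bidentate and must span two cis positions.
There are 2 geometric isomers: Cl and ONO mutually trans; Cl and ONO mutually cis (chiral).
One of these lacks any improper symmetry element and so occurs as an enantiomeric pair, giving 2 + 1 = 3 stereoisomers in total.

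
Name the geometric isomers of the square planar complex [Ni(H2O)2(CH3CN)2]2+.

A square has two trans pairs of vertices; adjacent vertices are cis.
Working through the distinct placements yields 2 geometric isomers: H2O cis; H2O trans.

cis and trans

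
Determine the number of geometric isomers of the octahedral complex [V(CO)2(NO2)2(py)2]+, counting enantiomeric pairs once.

Working through the distinct placements yields 5 geometric isomers: CO trans, NO2 trans, py trans; CO trans, NO2 cis, py cis; CO cis, NO2 cis, py trans; CO cis, NO2 cis, py cis (chiral); CO cis, NO2 trans, py cis.

5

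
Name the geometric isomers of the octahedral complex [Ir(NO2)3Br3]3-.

Working through the distinct placements yields 2 geometric isomers: NO2 mer; NO2 fac.

fac and mer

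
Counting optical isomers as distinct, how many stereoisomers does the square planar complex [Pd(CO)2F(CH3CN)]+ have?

2

In a square planar complex each vertex has one trans partner and two cis neighbours.
There are 2 geometric isomers: CO cis; CO trans.
Each arrangement has an internal mirror plane or centre of symmetry, so none is chiral.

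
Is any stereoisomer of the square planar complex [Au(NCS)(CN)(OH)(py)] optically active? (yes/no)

In a square planar complex each vertex has one trans partner and two cis neighbours.
There are 3 geometric isomers: (CN/OH trans, NCS/py trans); (CN/py trans, NCS/OH trans); (CN/NCS trans, OH/py trans).
Each arrangement has an internal mirror plane or centre of symmetry, so none is chiral.

no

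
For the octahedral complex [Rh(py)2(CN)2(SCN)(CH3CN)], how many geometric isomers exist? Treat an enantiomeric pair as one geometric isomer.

Systematic placement gives 6 geometric isomers: py trans, CN cis; py cis, CN cis (3 arrangements, 2 chiral); py trans, CN trans; py cis, CN trans.

6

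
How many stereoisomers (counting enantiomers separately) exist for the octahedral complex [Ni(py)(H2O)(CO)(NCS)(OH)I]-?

In an octahedral complex each vertex has one trans partner and four cis neighbours.
Placing the ligands in turn and identifying arrangements related by rotation or reflection leaves 15 distinct geometric isomers.
Of these, 15 lack any improper symmetry element and so occur as enantiomeric pairs, giving 15 + 15 = 30 stereoisomers in total.

30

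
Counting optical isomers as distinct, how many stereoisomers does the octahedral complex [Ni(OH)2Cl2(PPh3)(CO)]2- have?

There are 6 geometric isomers: OH cis, Cl cis (3 arrangements, 2 chiral); OH trans, Cl cis; OH cis, Cl trans; OH trans, Cl trans.
Of these, 2 lack any improper symmetry element and so occur as enantiomeric pairs, giving 6 + 2 = 8 stereoisomers in total.

8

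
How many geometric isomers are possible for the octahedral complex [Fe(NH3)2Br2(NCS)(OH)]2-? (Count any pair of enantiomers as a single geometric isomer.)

6

An octahedron has six vertices in three trans pairs; every non-trans pair is cis.
The distinct arrangements are (6 in all): NH3 cis, Br trans; NH3 trans, Br trans; NH3 cis, Br cis (3 arrangements, 2 chiral); NH3 trans, Br cis.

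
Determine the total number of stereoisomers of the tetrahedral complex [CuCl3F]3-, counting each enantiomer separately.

In a tetrahedral complex all four positions are equivalent and every pair of ligands is adjacent — there is no cis/trans distinction.
Only one geometric arrangement is possible.

1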